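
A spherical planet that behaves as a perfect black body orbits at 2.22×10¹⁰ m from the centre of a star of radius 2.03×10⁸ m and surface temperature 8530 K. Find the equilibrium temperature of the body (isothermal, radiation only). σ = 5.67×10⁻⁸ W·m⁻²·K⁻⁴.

The star's surface emits σT_*⁴; at distance d the flux is S = σT_*⁴(R_*/d)².
S = 5.67×10⁻⁸·(8530)⁴·(2.03×10⁸/2.22×10¹⁰)² = 25100 W/m².
For an isothermal sphere T⁴ = (1−a)S/(4σ) = 1.107×10¹¹ K⁴.

T ≈ 577 K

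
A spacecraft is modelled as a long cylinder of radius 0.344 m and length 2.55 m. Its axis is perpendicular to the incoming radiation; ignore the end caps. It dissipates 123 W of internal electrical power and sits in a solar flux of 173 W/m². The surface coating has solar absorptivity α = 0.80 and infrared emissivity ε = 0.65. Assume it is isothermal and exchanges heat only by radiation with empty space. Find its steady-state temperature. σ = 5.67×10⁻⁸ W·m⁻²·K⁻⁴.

T ≈ 206 K

At steady state, absorbed solar power + internal power = radiated power.
Absorbed: α·S·A_cross = 0.80·173·1.754 = 242.8 W (cross-section 2rL).
Total input = 242.8 + 123 = 365.8 W.
Radiated: εσ·A_surf·T⁴ with A_surf = 2πrL = 5.512 m².
T⁴ = 365.8/(0.65·5.67×10⁻⁸·5.512) = 1.801×10⁹ K⁴.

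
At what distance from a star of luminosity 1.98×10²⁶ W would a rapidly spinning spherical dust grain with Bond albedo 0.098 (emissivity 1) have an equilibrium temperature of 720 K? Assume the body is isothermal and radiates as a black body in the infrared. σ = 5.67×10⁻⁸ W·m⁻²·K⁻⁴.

d ≈ 1.53×10¹⁰ m

For an isothermal black-emitting sphere, (1−a)S·πr² = σ·4πr²·T⁴ ⇒ S = 4σT⁴/(1−a).
S = 4·5.67×10⁻⁸·(720)⁴/0.902 = 67570 W/m².
Flux falls as S = L/(4πd²), so d = √(L/(4πS)) = √(1.98×10²⁶/(4π·67570)).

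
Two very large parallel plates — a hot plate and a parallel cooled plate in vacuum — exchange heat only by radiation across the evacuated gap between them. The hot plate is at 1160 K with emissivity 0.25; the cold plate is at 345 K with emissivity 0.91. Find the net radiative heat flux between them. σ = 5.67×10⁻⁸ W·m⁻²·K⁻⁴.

q ≈ 24900 W/m²

For two infinite grey parallel plates, q = σ(T₁⁴ − T₂⁴)/(1/ε₁ + 1/ε₂ − 1).
T₁⁴ − T₂⁴ = 1.811×10¹² − 1.417×10¹⁰ = 1.796×10¹² K⁴.
1/ε₁ + 1/ε₂ − 1 = 4.000 + 1.099 − 1 = 4.099.
q = 5.67×10⁻⁸ × 1.796×10¹² / 4.099.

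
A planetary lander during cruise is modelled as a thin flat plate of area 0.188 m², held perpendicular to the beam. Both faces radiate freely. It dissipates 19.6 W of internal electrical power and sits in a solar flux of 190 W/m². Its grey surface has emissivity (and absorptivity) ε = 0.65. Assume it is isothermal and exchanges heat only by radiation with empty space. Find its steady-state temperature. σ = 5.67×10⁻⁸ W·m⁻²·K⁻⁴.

T ≈ 236 K

At steady state, absorbed solar power + internal power = radiated power.
Absorbed: α·S·A_cross = 0.65·190·0.1880 = 23.22 W (cross-section A).
Total input = 23.22 + 19.6 = 42.82 W.
Radiated: εσ·A_surf·T⁴ with A_surf = 2A = 0.3760 m².
T⁴ = 42.82/(0.65·5.67×10⁻⁸·0.3760) = 3.090×10⁹ K⁴.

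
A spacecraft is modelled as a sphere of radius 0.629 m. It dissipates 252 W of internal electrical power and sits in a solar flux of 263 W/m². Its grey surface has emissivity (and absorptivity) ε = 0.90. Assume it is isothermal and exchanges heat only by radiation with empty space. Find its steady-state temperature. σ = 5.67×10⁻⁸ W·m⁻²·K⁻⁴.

At steady state, absorbed solar power + internal power = radiated power.
Absorbed: α·S·A_cross = 0.90·263·1.243 = 294.2 W (cross-section πr²).
Total input = 294.2 + 252 = 546.2 W.
Radiated: εσ·A_surf·T⁴ with A_surf = 4πr² = 4.972 m².
T⁴ = 546.2/(0.90·5.67×10⁻⁸·4.972) = 2.153×10⁹ K⁴.

T ≈ 215 K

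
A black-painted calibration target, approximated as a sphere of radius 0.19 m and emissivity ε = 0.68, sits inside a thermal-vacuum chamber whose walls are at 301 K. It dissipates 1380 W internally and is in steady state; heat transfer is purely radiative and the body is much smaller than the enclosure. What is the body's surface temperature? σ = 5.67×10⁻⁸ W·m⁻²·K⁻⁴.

For a small grey body in a large enclosure, net radiated power = εσA(T⁴ − T_w⁴).
Steady state: P = εσA(T⁴ − T_w⁴) with A = 4πr² = 0.4536 m².
T⁴ = P/(εσA) + T_w⁴ = 1380/(0.68·5.67×10⁻⁸·0.4536) + (301)⁴
    = 7.890×10¹⁰ + 8.209×10⁹ = 8.711×10¹⁰ K⁴.

T ≈ 543 K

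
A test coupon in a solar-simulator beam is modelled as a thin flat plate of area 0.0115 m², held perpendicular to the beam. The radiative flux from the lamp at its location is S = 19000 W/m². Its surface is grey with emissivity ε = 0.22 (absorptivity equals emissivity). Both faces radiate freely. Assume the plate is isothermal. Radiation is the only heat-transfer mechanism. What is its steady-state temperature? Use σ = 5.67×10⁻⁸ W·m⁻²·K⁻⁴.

At equilibrium, absorbed power = emitted power.
Absorbing cross-section = A = 0.01150 m²; emitting surface = 2A = 0.02300 m² (ratio 2).
εS·A_cross = εσ·A_surf·T⁴  ⇒  T⁴ = S/(2σ)   (ε cancels).
T⁴ = 19000/(2·5.67×10⁻⁸) = 1.675×10¹¹ K⁴.
T = (1.675×10¹¹)^(1/4).

T ≈ 640 K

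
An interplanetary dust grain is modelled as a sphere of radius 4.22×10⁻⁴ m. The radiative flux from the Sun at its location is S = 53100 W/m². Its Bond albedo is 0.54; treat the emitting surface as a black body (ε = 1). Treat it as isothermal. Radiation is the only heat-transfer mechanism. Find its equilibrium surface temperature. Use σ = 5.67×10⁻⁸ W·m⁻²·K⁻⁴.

T ≈ 573 K

At equilibrium, absorbed power = emitted power.
Absorbing cross-section = πr² = 5.595×10⁻⁷ m²; emitting surface = 4πr² = 2.238×10⁻⁶ m² (ratio 4).
(1−a)S·A_cross = εσ·A_surf·T⁴  ⇒  T⁴ = (1−a)S/(4σ).
T⁴ = 0.460·53100/(4·5.67×10⁻⁸) = 1.077×10¹¹ K⁴.
T = (1.077×10¹¹)^(1/4).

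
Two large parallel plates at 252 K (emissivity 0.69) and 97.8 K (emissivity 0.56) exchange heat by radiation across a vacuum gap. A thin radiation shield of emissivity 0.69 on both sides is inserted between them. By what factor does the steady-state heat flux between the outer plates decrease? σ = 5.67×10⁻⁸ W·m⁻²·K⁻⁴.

Without shield: q₀ = σΔ(T⁴)/(1/ε₁+1/ε₂−1) with denominator 2.235.
With shield the two gaps are in series; the resistances add: (1/ε₁+1/ε_s−1)+(1/ε_s+1/ε₂−1) = 1.899+2.235 = 4.134.
Heat-flux ratio q₀/q = 4.134/2.235.

factor ≈ 1.85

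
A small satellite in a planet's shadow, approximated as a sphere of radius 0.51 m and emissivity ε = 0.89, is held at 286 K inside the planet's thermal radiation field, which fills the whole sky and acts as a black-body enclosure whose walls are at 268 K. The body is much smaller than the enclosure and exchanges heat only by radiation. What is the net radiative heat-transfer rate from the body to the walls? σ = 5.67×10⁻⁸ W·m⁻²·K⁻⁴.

P_net ≈ 253 W

For a small grey body in a large enclosure: P_net = εσA(T_body⁴ − T_wall⁴).
A = 4πr² = 3.269 m²; T_body⁴ − T_wall⁴ = 6.691×10⁹ − 5.159×10⁹ = 1.532×10⁹ K⁴.
|P_net| = 0.89·5.67×10⁻⁸·3.269·1.532×10⁹.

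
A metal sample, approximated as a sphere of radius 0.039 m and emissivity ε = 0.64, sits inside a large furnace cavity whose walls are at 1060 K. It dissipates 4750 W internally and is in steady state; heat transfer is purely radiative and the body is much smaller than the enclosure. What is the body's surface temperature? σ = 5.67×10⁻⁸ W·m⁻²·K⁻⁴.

T ≈ 1690 K

For a small grey body in a large enclosure, net radiated power = εσA(T⁴ − T_w⁴).
Steady state: P = εσA(T⁴ − T_w⁴) with A = 4πr² = 0.01911 m².
T⁴ = P/(εσA) + T_w⁴ = 4750/(0.64·5.67×10⁻⁸·0.01911) + (1060)⁴
    = 6.848×10¹² + 1.262×10¹² = 8.111×10¹² K⁴.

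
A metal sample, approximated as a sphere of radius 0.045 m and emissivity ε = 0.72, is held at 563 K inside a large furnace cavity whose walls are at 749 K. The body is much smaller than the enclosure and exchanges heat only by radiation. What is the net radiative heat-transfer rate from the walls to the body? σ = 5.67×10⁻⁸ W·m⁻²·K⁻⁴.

P_net ≈ 223 W

For a small grey body in a large enclosure: P_net = εσA(T_body⁴ − T_wall⁴).
A = 4πr² = 0.02545 m²; T_body⁴ − T_wall⁴ = 1.005×10¹¹ − 3.147×10¹¹ = -2.143×10¹¹ K⁴.
|P_net| = 0.72·5.67×10⁻⁸·0.02545·2.143×10¹¹.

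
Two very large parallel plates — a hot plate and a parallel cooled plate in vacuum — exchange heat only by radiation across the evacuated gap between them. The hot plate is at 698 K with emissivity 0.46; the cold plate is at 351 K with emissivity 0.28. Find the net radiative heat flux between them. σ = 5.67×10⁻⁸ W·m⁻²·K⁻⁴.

q ≈ 2650 W/m²

For two infinite grey parallel plates, q = σ(T₁⁴ − T₂⁴)/(1/ε₁ + 1/ε₂ − 1).
T₁⁴ − T₂⁴ = 2.374×10¹¹ − 1.518×10¹⁰ = 2.222×10¹¹ K⁴.
1/ε₁ + 1/ε₂ − 1 = 2.174 + 3.571 − 1 = 4.745.
q = 5.67×10⁻⁸ × 2.222×10¹¹ / 4.745.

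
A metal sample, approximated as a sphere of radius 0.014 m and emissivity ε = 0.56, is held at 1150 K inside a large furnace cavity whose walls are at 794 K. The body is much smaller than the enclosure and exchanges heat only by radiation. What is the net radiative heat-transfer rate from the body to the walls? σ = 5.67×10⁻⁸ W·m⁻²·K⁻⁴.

P_net ≈ 106 W

For a small grey body in a large enclosure: P_net = εσA(T_body⁴ − T_wall⁴).
A = 4πr² = 0.002463 m²; T_body⁴ − T_wall⁴ = 1.749×10¹² − 3.974×10¹¹ = 1.352×10¹² K⁴.
|P_net| = 0.56·5.67×10⁻⁸·0.002463·1.352×10¹².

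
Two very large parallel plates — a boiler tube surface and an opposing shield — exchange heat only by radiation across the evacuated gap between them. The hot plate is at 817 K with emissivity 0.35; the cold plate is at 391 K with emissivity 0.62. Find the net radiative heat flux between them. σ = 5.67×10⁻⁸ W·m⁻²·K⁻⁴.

q ≈ 6900 W/m²

For two infinite grey parallel plates, q = σ(T₁⁴ − T₂⁴)/(1/ε₁ + 1/ε₂ − 1).
T₁⁴ − T₂⁴ = 4.455×10¹¹ − 2.337×10¹⁰ = 4.222×10¹¹ K⁴.
1/ε₁ + 1/ε₂ − 1 = 2.857 + 1.613 − 1 = 3.470.
q = 5.67×10⁻⁸ × 4.222×10¹¹ / 3.470.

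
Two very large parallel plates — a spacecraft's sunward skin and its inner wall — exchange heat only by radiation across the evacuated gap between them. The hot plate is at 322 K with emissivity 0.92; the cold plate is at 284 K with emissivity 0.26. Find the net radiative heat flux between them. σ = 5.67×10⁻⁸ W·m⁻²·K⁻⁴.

q ≈ 61.2 W/m²

For two infinite grey parallel plates, q = σ(T₁⁴ − T₂⁴)/(1/ε₁ + 1/ε₂ − 1).
T₁⁴ − T₂⁴ = 1.075×10¹⁰ − 6.505×10⁹ = 4.245×10⁹ K⁴.
1/ε₁ + 1/ε₂ − 1 = 1.087 + 3.846 − 1 = 3.933.
q = 5.67×10⁻⁸ × 4.245×10⁹ / 3.933.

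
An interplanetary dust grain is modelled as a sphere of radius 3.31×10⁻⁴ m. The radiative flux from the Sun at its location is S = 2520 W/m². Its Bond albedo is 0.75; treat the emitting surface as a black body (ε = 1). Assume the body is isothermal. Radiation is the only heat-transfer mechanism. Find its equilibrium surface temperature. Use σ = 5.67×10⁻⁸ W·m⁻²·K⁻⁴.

At equilibrium, absorbed power = emitted power.
Absorbing cross-section = πr² = 3.442×10⁻⁷ m²; emitting surface = 4πr² = 1.377×10⁻⁶ m² (ratio 4).
(1−a)S·A_cross = εσ·A_surf·T⁴  ⇒  T⁴ = (1−a)S/(4σ).
T⁴ = 0.250·2520/(4·5.67×10⁻⁸) = 2.778×10⁹ K⁴.
T = (2.778×10⁹)^(1/4).

T ≈ 230 K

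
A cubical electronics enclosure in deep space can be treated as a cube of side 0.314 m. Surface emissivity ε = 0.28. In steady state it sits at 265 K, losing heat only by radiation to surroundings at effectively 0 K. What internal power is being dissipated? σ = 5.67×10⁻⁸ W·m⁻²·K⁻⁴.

P ≈ 46.3 W

Steady state: P = εσA T⁴.
A = 6L² = 0.5916 m²; T⁴ = (265)⁴ = 4.932×10⁹ K⁴.
P = 0.28 × 5.67×10⁻⁸ × 0.5916 × 4.932×10⁹.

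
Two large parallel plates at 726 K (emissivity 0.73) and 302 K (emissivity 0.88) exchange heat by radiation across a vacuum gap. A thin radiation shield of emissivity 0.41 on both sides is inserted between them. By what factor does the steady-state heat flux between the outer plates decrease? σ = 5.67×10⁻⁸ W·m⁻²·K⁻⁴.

Without shield: q₀ = σΔ(T⁴)/(1/ε₁+1/ε₂−1) with denominator 1.506.
With shield the two gaps are in series; the resistances add: (1/ε₁+1/ε_s−1)+(1/ε_s+1/ε₂−1) = 2.809+2.575 = 5.384.
Heat-flux ratio q₀/q = 5.384/1.506.

factor ≈ 3.57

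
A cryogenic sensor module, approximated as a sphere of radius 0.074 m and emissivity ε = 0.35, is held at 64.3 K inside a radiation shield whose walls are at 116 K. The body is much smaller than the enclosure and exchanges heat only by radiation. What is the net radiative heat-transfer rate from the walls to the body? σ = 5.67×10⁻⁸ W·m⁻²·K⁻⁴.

For a small grey body in a large enclosure: P_net = εσA(T_body⁴ − T_wall⁴).
A = 4πr² = 0.06881 m²; T_body⁴ − T_wall⁴ = 1.709×10⁷ − 1.811×10⁸ = -1.640×10⁸ K⁴.
|P_net| = 0.35·5.67×10⁻⁸·0.06881·1.640×10⁸.

P_net ≈ 0.224 W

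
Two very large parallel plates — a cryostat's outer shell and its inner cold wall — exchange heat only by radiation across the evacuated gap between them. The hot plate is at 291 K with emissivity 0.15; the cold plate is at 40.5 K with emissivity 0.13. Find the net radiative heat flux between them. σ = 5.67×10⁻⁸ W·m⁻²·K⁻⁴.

For two infinite grey parallel plates, q = σ(T₁⁴ − T₂⁴)/(1/ε₁ + 1/ε₂ − 1).
T₁⁴ − T₂⁴ = 7.171×10⁹ − 2.690×10⁶ = 7.168×10⁹ K⁴.
1/ε₁ + 1/ε₂ − 1 = 6.667 + 7.692 − 1 = 13.36.
q = 5.67×10⁻⁸ × 7.168×10⁹ / 13.36.

q ≈ 30.4 W/m²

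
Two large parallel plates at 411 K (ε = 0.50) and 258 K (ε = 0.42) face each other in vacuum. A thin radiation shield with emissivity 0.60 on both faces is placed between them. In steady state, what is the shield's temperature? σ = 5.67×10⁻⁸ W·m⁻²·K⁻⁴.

In steady state the net flux on the hot side equals that on the cold side.
σ(T₁⁴−T_s⁴)/D₁ = σ(T_s⁴−T₂⁴)/D₂, with D₁ = 1/ε₁+1/ε_s−1 = 2.667, D₂ = 1/ε_s+1/ε₂−1 = 3.048.
Solve for T_s⁴: T_s⁴ = (D₂·T₁⁴ + D₁·T₂⁴)/(D₁+D₂) = 1.729×10¹⁰ K⁴.

T_s ≈ 363 K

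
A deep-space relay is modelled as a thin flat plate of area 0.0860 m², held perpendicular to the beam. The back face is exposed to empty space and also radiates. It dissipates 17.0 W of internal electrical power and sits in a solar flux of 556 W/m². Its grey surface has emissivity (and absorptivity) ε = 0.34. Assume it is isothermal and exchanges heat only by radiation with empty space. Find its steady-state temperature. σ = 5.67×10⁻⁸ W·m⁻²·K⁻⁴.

At steady state, absorbed solar power + internal power = radiated power.
Absorbed: α·S·A_cross = 0.34·556·0.08600 = 16.26 W (cross-section A).
Total input = 16.26 + 17.0 = 33.26 W.
Radiated: εσ·A_surf·T⁴ with A_surf = 2A = 0.1720 m².
T⁴ = 33.26/(0.34·5.67×10⁻⁸·0.1720) = 1.003×10¹⁰ K⁴.

T ≈ 316 K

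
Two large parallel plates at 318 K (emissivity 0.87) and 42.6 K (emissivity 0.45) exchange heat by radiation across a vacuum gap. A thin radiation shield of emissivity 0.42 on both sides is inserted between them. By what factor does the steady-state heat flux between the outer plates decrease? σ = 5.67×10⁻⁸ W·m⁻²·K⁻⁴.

factor ≈ 2.59

Without shield: q₀ = σΔ(T⁴)/(1/ε₁+1/ε₂−1) with denominator 2.372.
With shield the two gaps are in series; the resistances add: (1/ε₁+1/ε_s−1)+(1/ε_s+1/ε₂−1) = 2.530+3.603 = 6.134.
Heat-flux ratio q₀/q = 6.134/2.372.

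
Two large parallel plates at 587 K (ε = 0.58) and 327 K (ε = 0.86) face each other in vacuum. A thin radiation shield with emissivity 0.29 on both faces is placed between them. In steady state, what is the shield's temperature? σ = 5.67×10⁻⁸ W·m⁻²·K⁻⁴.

In steady state the net flux on the hot side equals that on the cold side.
σ(T₁⁴−T_s⁴)/D₁ = σ(T_s⁴−T₂⁴)/D₂, with D₁ = 1/ε₁+1/ε_s−1 = 4.172, D₂ = 1/ε_s+1/ε₂−1 = 3.611.
Solve for T_s⁴: T_s⁴ = (D₂·T₁⁴ + D₁·T₂⁴)/(D₁+D₂) = 6.121×10¹⁰ K⁴.

T_s ≈ 497 K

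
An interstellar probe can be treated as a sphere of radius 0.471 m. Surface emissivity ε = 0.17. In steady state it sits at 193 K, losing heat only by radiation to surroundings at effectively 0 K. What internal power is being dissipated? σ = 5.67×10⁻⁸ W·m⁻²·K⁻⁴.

P ≈ 37.3 W

Steady state: P = εσA T⁴.
A = 4πr² = 2.788 m²; T⁴ = (193)⁴ = 1.387×10⁹ K⁴.
P = 0.17 × 5.67×10⁻⁸ × 2.788 × 1.387×10⁹.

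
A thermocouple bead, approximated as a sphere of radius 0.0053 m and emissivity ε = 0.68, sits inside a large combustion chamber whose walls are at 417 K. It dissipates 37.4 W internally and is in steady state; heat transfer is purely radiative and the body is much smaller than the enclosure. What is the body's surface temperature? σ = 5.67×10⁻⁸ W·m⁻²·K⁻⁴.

T ≈ 1290 K

For a small grey body in a large enclosure, net radiated power = εσA(T⁴ − T_w⁴).
Steady state: P = εσA(T⁴ − T_w⁴) with A = 4πr² = 3.530×10⁻⁴ m².
T⁴ = P/(εσA) + T_w⁴ = 37.4/(0.68·5.67×10⁻⁸·3.530×10⁻⁴) + (417)⁴
    = 2.748×10¹² + 3.024×10¹⁰ = 2.778×10¹² K⁴.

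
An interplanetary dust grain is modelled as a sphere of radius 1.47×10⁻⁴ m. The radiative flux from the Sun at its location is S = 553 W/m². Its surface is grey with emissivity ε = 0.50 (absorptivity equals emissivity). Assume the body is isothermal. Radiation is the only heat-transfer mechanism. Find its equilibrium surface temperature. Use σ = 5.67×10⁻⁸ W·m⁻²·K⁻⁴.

T ≈ 222 K

At equilibrium, absorbed power = emitted power.
Absorbing cross-section = πr² = 6.789×10⁻⁸ m²; emitting surface = 4πr² = 2.715×10⁻⁷ m² (ratio 4).
εS·A_cross = εσ·A_surf·T⁴  ⇒  T⁴ = S/(4σ)   (ε cancels).
T⁴ = 553/(4·5.67×10⁻⁸) = 2.438×10⁹ K⁴.
T = (2.438×10⁹)^(1/4).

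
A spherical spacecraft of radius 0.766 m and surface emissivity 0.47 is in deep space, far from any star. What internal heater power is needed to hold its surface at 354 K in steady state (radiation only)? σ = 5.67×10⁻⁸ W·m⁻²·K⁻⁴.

P ≈ 3090 W

P = εσ·4πr²·T⁴.
4πr² = 7.373 m²; T⁴ = 1.570×10¹⁰ K⁴.
P = 0.47·5.67×10⁻⁸·7.373·1.570×10¹⁰.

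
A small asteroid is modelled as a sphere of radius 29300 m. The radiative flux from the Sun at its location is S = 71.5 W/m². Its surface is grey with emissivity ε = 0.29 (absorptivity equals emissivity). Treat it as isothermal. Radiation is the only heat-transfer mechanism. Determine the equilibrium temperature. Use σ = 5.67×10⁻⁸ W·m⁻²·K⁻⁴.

T ≈ 133 K

At equilibrium, absorbed power = emitted power.
Absorbing cross-section = πr² = 2.697×10⁹ m²; emitting surface = 4πr² = 1.079×10¹⁰ m² (ratio 4).
εS·A_cross = εσ·A_surf·T⁴  ⇒  T⁴ = S/(4σ)   (ε cancels).
T⁴ = 71.5/(4·5.67×10⁻⁸) = 3.153×10⁸ K⁴.
T = (3.153×10⁸)^(1/4).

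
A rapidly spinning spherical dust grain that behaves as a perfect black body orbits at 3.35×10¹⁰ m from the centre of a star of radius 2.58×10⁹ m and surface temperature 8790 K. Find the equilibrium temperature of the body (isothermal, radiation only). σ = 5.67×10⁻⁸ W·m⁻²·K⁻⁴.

The star's surface emits σT_*⁴; at distance d the flux is S = σT_*⁴(R_*/d)².
S = 5.67×10⁻⁸·(8790)⁴·(2.58×10⁹/3.35×10¹⁰)² = 2.008×10⁶ W/m².
For an isothermal sphere T⁴ = (1−a)S/(4σ) = 8.852×10¹² K⁴.

T ≈ 1720 K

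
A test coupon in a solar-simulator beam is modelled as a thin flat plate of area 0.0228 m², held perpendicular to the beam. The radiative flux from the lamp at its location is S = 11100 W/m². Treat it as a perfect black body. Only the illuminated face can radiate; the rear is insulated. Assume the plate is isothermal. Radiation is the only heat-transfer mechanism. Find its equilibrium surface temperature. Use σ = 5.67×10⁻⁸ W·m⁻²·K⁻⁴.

At equilibrium, absorbed power = emitted power.
Absorbing cross-section = A = 0.02280 m²; emitting surface = A = 0.02280 m² (ratio 1).
S·A_cross = εσ·A_surf·T⁴  ⇒  T⁴ = S/(1σ).
T⁴ = 1.00·11100/(1·5.67×10⁻⁸) = 1.958×10¹¹ K⁴.
T = (1.958×10¹¹)^(1/4).

T ≈ 665 K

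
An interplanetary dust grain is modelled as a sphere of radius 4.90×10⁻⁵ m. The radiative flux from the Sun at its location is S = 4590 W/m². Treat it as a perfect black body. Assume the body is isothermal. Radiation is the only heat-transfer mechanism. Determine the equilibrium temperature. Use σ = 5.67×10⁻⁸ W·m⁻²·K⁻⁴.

T ≈ 377 K

At equilibrium, absorbed power = emitted power.
Absorbing cross-section = πr² = 7.543×10⁻⁹ m²; emitting surface = 4πr² = 3.017×10⁻⁸ m² (ratio 4).
S·A_cross = εσ·A_surf·T⁴  ⇒  T⁴ = S/(4σ).
T⁴ = 1.00·4590/(4·5.67×10⁻⁸) = 2.024×10¹⁰ K⁴.
T = (2.024×10¹⁰)^(1/4).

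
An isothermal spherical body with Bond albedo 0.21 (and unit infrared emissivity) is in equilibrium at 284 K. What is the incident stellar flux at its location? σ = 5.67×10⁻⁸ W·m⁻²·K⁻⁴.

(1−a)S·πr² = σ·4πr²·T⁴ ⇒ S = 4σT⁴/(1−a).
S = 4·5.67×10⁻⁸·6.505×10⁹/0.790.

S ≈ 1870 W/m²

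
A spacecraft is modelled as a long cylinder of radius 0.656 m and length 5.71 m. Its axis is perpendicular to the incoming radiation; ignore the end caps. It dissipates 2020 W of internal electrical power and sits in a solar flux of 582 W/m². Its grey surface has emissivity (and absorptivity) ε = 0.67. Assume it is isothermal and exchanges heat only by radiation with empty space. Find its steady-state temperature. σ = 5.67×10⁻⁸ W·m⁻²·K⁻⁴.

At steady state, absorbed solar power + internal power = radiated power.
Absorbed: α·S·A_cross = 0.67·582·7.492 = 2921 W (cross-section 2rL).
Total input = 2921 + 2020 = 4941 W.
Radiated: εσ·A_surf·T⁴ with A_surf = 2πrL = 23.54 m².
T⁴ = 4941/(0.67·5.67×10⁻⁸·23.54) = 5.527×10⁹ K⁴.

T ≈ 273 K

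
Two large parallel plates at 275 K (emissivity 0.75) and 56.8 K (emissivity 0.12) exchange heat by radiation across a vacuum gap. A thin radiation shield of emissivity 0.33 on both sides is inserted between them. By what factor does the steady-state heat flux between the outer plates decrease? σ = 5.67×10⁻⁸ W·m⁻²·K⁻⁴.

factor ≈ 1.58

Without shield: q₀ = σΔ(T⁴)/(1/ε₁+1/ε₂−1) with denominator 8.667.
With shield the two gaps are in series; the resistances add: (1/ε₁+1/ε_s−1)+(1/ε_s+1/ε₂−1) = 3.364+10.36 = 13.73.
Heat-flux ratio q₀/q = 13.73/8.667.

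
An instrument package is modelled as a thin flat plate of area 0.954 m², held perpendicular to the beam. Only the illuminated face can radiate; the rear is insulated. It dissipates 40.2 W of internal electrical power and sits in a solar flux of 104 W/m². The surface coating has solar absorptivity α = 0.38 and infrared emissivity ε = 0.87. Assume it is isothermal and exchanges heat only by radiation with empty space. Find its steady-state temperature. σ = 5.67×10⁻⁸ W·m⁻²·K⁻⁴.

T ≈ 202 K

At steady state, absorbed solar power + internal power = radiated power.
Absorbed: α·S·A_cross = 0.38·104·0.9540 = 37.70 W (cross-section A).
Total input = 37.70 + 40.2 = 77.90 W.
Radiated: εσ·A_surf·T⁴ with A_surf = A = 0.9540 m².
T⁴ = 77.90/(0.87·5.67×10⁻⁸·0.9540) = 1.655×10⁹ K⁴.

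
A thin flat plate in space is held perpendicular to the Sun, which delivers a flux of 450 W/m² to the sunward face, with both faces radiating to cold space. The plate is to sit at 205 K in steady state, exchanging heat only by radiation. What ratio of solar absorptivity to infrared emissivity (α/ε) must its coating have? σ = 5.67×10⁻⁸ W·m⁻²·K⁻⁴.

α/ε ≈ 0.445

Balance: αS·A = εσ·2A·T⁴ ⇒ α/ε = 2σT⁴/S.
α/ε = 2·5.67×10⁻⁸·(205)⁴/450 = 2·5.67×10⁻⁸·1.766×10⁹/450.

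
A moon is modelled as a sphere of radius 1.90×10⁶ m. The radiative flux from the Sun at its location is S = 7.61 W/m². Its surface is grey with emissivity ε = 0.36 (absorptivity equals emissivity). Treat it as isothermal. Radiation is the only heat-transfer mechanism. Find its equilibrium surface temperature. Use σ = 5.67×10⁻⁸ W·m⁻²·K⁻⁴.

T ≈ 76.1 K

At equilibrium, absorbed power = emitted power.
Absorbing cross-section = πr² = 1.134×10¹³ m²; emitting surface = 4πr² = 4.536×10¹³ m² (ratio 4).
εS·A_cross = εσ·A_surf·T⁴  ⇒  T⁴ = S/(4σ)   (ε cancels).
T⁴ = 7.61/(4·5.67×10⁻⁸) = 3.355×10⁷ K⁴.
T = (3.355×10⁷)^(1/4).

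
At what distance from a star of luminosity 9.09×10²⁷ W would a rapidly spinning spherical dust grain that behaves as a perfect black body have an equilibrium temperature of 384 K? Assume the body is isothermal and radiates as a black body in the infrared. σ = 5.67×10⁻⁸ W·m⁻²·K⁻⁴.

For an isothermal black-emitting sphere, (1−a)S·πr² = σ·4πr²·T⁴ ⇒ S = 4σT⁴/(1−a).
S = 4·5.67×10⁻⁸·(384)⁴/1.00 = 4931 W/m².
Flux falls as S = L/(4πd²), so d = √(L/(4πS)) = √(9.09×10²⁷/(4π·4931)).

d ≈ 3.83×10¹¹ m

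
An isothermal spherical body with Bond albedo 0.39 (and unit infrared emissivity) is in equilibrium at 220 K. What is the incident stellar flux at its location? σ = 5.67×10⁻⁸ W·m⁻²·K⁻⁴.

(1−a)S·πr² = σ·4πr²·T⁴ ⇒ S = 4σT⁴/(1−a).
S = 4·5.67×10⁻⁸·2.343×10⁹/0.610.

S ≈ 871 W/m²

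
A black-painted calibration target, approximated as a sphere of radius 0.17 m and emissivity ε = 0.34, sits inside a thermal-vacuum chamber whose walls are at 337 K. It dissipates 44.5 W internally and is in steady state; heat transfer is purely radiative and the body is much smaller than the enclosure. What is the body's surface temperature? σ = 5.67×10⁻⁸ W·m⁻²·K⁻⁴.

For a small grey body in a large enclosure, net radiated power = εσA(T⁴ − T_w⁴).
Steady state: P = εσA(T⁴ − T_w⁴) with A = 4πr² = 0.3632 m².
T⁴ = P/(εσA) + T_w⁴ = 44.5/(0.34·5.67×10⁻⁸·0.3632) + (337)⁴
    = 6.356×10⁹ + 1.290×10¹⁰ = 1.925×10¹⁰ K⁴.

T ≈ 373 K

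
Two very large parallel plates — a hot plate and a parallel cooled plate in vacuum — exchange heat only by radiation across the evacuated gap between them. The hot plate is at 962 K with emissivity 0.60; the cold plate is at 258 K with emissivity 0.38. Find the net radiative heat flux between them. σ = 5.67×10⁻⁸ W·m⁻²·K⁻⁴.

For two infinite grey parallel plates, q = σ(T₁⁴ − T₂⁴)/(1/ε₁ + 1/ε₂ − 1).
T₁⁴ − T₂⁴ = 8.564×10¹¹ − 4.431×10⁹ = 8.520×10¹¹ K⁴.
1/ε₁ + 1/ε₂ − 1 = 1.667 + 2.632 − 1 = 3.298.
q = 5.67×10⁻⁸ × 8.520×10¹¹ / 3.298.

q ≈ 14600 W/m²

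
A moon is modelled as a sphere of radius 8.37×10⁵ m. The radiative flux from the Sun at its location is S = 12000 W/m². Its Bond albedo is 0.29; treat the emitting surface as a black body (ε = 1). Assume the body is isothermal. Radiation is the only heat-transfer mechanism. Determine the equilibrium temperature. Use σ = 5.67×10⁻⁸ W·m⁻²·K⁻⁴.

At equilibrium, absorbed power = emitted power.
Absorbing cross-section = πr² = 2.201×10¹² m²; emitting surface = 4πr² = 8.804×10¹² m² (ratio 4).
(1−a)S·A_cross = εσ·A_surf·T⁴  ⇒  T⁴ = (1−a)S/(4σ).
T⁴ = 0.710·12000/(4·5.67×10⁻⁸) = 3.757×10¹⁰ K⁴.
T = (3.757×10¹⁰)^(1/4).

T ≈ 440 K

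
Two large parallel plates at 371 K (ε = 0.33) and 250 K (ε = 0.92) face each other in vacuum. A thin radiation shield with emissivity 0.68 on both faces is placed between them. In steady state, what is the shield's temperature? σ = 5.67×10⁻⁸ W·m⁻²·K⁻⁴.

T_s ≈ 304 K

In steady state the net flux on the hot side equals that on the cold side.
σ(T₁⁴−T_s⁴)/D₁ = σ(T_s⁴−T₂⁴)/D₂, with D₁ = 1/ε₁+1/ε_s−1 = 3.501, D₂ = 1/ε_s+1/ε₂−1 = 1.558.
Solve for T_s⁴: T_s⁴ = (D₂·T₁⁴ + D₁·T₂⁴)/(D₁+D₂) = 8.537×10⁹ K⁴.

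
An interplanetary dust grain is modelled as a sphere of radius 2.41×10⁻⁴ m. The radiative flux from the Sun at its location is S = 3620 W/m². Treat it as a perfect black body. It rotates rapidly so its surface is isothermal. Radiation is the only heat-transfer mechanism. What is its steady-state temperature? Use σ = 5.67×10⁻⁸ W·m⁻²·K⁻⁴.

At equilibrium, absorbed power = emitted power.
Absorbing cross-section = πr² = 1.825×10⁻⁷ m²; emitting surface = 4πr² = 7.299×10⁻⁷ m² (ratio 4).
S·A_cross = εσ·A_surf·T⁴  ⇒  T⁴ = S/(4σ).
T⁴ = 1.00·3620/(4·5.67×10⁻⁸) = 1.596×10¹⁰ K⁴.
T = (1.596×10¹⁰)^(1/4).

T ≈ 355 K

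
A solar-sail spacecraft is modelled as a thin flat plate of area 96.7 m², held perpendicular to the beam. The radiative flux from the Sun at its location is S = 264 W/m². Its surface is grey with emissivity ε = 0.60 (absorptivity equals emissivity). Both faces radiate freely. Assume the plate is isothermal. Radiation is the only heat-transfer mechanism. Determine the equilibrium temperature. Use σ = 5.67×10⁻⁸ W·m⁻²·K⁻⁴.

T ≈ 220 K

At equilibrium, absorbed power = emitted power.
Absorbing cross-section = A = 96.70 m²; emitting surface = 2A = 193.4 m² (ratio 2).
εS·A_cross = εσ·A_surf·T⁴  ⇒  T⁴ = S/(2σ)   (ε cancels).
T⁴ = 264/(2·5.67×10⁻⁸) = 2.328×10⁹ K⁴.
T = (2.328×10⁹)^(1/4).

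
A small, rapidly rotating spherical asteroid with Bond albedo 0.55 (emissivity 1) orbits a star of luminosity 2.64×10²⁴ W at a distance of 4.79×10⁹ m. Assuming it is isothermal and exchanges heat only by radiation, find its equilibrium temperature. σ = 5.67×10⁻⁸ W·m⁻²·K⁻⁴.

T ≈ 367 K

First find the stellar flux at distance d: S = L/(4πd²) = 2.64×10²⁴/(4π·(4.79×10⁹)²) = 9156 W/m².
For an isothermal sphere, absorbed (1−a)S·πr² = emitted σ·4πr²·T⁴, so T⁴ = (1−a)S/(4σ).
T⁴ = 0.450·9156/(4·5.67×10⁻⁸) = 1.817×10¹⁰ K⁴.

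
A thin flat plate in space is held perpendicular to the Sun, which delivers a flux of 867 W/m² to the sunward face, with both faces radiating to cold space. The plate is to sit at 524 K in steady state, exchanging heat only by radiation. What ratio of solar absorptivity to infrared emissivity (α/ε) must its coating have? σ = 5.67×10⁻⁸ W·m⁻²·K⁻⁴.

α/ε ≈ 9.86

Balance: αS·A = εσ·2A·T⁴ ⇒ α/ε = 2σT⁴/S.
α/ε = 2·5.67×10⁻⁸·(524)⁴/867 = 2·5.67×10⁻⁸·7.539×10¹⁰/867.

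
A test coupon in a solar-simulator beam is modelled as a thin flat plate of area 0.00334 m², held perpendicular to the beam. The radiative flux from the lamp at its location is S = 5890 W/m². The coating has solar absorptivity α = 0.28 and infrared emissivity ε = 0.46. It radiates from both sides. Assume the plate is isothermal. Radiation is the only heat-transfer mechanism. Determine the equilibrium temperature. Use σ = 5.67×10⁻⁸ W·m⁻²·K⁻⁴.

At equilibrium, absorbed power = emitted power.
Absorbing cross-section = A = 0.003340 m²; emitting surface = 2A = 0.006680 m² (ratio 2).
αS·A_cross = εσ·A_surf·T⁴  ⇒  T⁴ = αS/(ε·2σ).
T⁴ = 0.280·5890/(0.46·2·5.67×10⁻⁸) = 3.162×10¹⁰ K⁴.
T = (3.162×10¹⁰)^(1/4).

T ≈ 422 K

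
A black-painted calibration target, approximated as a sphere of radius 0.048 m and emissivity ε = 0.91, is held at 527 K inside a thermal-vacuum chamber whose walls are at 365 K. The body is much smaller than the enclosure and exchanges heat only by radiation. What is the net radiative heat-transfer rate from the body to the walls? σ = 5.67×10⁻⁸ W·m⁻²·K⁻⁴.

For a small grey body in a large enclosure: P_net = εσA(T_body⁴ − T_wall⁴).
A = 4πr² = 0.02895 m²; T_body⁴ − T_wall⁴ = 7.713×10¹⁰ − 1.775×10¹⁰ = 5.938×10¹⁰ K⁴.
|P_net| = 0.91·5.67×10⁻⁸·0.02895·5.938×10¹⁰.

P_net ≈ 88.7 W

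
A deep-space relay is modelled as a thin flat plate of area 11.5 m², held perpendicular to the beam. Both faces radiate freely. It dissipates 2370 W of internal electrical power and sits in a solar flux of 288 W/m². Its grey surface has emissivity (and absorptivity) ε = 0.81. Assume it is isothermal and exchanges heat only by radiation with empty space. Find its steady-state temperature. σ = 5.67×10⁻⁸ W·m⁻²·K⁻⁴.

At steady state, absorbed solar power + internal power = radiated power.
Absorbed: α·S·A_cross = 0.81·288·11.50 = 2683 W (cross-section A).
Total input = 2683 + 2370 = 5053 W.
Radiated: εσ·A_surf·T⁴ with A_surf = 2A = 23.00 m².
T⁴ = 5053/(0.81·5.67×10⁻⁸·23.00) = 4.783×10⁹ K⁴.

T ≈ 263 K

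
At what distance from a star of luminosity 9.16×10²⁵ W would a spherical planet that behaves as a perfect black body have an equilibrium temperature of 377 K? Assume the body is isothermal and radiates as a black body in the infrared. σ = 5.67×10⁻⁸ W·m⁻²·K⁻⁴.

For an isothermal black-emitting sphere, (1−a)S·πr² = σ·4πr²·T⁴ ⇒ S = 4σT⁴/(1−a).
S = 4·5.67×10⁻⁸·(377)⁴/1.00 = 4582 W/m².
Flux falls as S = L/(4πd²), so d = √(L/(4πS)) = √(9.16×10²⁵/(4π·4582)).

d ≈ 3.99×10¹⁰ m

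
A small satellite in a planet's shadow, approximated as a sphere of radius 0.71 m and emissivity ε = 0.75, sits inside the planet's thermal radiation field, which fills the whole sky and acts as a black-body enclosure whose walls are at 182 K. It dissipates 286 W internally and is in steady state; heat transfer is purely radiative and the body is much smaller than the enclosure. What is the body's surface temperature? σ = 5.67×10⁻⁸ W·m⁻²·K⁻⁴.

T ≈ 216 K

For a small grey body in a large enclosure, net radiated power = εσA(T⁴ − T_w⁴).
Steady state: P = εσA(T⁴ − T_w⁴) with A = 4πr² = 6.335 m².
T⁴ = P/(εσA) + T_w⁴ = 286/(0.75·5.67×10⁻⁸·6.335) + (182)⁴
    = 1.062×10⁹ + 1.097×10⁹ = 2.159×10⁹ K⁴.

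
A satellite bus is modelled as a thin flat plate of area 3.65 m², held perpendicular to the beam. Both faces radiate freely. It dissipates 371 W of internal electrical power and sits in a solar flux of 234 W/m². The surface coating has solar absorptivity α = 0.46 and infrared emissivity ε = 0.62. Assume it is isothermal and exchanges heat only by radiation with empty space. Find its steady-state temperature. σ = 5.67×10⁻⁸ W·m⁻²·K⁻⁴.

At steady state, absorbed solar power + internal power = radiated power.
Absorbed: α·S·A_cross = 0.46·234·3.650 = 392.9 W (cross-section A).
Total input = 392.9 + 371 = 763.9 W.
Radiated: εσ·A_surf·T⁴ with A_surf = 2A = 7.300 m².
T⁴ = 763.9/(0.62·5.67×10⁻⁸·7.300) = 2.977×10⁹ K⁴.

T ≈ 234 K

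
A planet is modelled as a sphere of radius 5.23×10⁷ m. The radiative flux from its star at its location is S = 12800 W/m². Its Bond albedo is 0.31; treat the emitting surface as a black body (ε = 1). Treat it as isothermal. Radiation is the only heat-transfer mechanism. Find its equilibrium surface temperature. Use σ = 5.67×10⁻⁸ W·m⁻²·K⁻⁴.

At equilibrium, absorbed power = emitted power.
Absorbing cross-section = πr² = 8.593×10¹⁵ m²; emitting surface = 4πr² = 3.437×10¹⁶ m² (ratio 4).
(1−a)S·A_cross = εσ·A_surf·T⁴  ⇒  T⁴ = (1−a)S/(4σ).
T⁴ = 0.690·12800/(4·5.67×10⁻⁸) = 3.894×10¹⁰ K⁴.
T = (3.894×10¹⁰)^(1/4).

T ≈ 444 K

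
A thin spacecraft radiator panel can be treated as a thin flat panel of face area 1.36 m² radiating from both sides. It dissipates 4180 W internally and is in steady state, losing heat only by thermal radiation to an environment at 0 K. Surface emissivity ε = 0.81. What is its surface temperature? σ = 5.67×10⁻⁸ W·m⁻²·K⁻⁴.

Steady state: internal power = radiated power, P = εσA T⁴.
Radiating area A = 2·1.36 = 2.720 m².
T⁴ = P/(εσA) = 4180/(0.81·5.67×10⁻⁸·2.720) = 3.346×10¹⁰ K⁴.
T = (3.346×10¹⁰)^(1/4).

T ≈ 428 K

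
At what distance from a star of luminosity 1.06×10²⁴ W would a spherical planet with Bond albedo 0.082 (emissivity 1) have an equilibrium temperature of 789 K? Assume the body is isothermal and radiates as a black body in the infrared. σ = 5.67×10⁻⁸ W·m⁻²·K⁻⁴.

For an isothermal black-emitting sphere, (1−a)S·πr² = σ·4πr²·T⁴ ⇒ S = 4σT⁴/(1−a).
S = 4·5.67×10⁻⁸·(789)⁴/0.918 = 95740 W/m².
Flux falls as S = L/(4πd²), so d = √(L/(4πS)) = √(1.06×10²⁴/(4π·95740)).

d ≈ 9.39×10⁸ m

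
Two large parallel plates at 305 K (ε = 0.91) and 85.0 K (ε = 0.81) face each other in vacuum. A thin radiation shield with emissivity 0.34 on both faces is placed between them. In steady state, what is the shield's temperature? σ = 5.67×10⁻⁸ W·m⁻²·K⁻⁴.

T_s ≈ 258 K

In steady state the net flux on the hot side equals that on the cold side.
σ(T₁⁴−T_s⁴)/D₁ = σ(T_s⁴−T₂⁴)/D₂, with D₁ = 1/ε₁+1/ε_s−1 = 3.040, D₂ = 1/ε_s+1/ε₂−1 = 3.176.
Solve for T_s⁴: T_s⁴ = (D₂·T₁⁴ + D₁·T₂⁴)/(D₁+D₂) = 4.447×10⁹ K⁴.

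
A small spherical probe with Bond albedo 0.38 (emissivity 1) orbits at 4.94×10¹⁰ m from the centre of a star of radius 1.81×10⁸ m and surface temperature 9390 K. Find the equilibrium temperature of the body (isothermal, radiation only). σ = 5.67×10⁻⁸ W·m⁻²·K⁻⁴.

The star's surface emits σT_*⁴; at distance d the flux is S = σT_*⁴(R_*/d)².
S = 5.67×10⁻⁸·(9390)⁴·(1.81×10⁸/4.94×10¹⁰)² = 5918 W/m².
For an isothermal sphere T⁴ = (1−a)S/(4σ) = 1.618×10¹⁰ K⁴.

T ≈ 357 K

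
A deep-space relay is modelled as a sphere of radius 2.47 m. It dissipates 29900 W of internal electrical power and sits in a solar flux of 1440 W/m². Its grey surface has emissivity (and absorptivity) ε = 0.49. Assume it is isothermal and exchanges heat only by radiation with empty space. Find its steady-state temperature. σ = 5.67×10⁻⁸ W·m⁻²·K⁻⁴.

T ≈ 378 K

At steady state, absorbed solar power + internal power = radiated power.
Absorbed: α·S·A_cross = 0.49·1440·19.17 = 13520 W (cross-section πr²).
Total input = 13520 + 29900 = 43420 W.
Radiated: εσ·A_surf·T⁴ with A_surf = 4πr² = 76.67 m².
T⁴ = 43420/(0.49·5.67×10⁻⁸·76.67) = 2.039×10¹⁰ K⁴.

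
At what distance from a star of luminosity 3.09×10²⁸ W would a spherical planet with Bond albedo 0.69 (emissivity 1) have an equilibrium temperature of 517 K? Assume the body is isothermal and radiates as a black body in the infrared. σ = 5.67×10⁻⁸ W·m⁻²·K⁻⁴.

d ≈ 2.17×10¹¹ m

For an isothermal black-emitting sphere, (1−a)S·πr² = σ·4πr²·T⁴ ⇒ S = 4σT⁴/(1−a).
S = 4·5.67×10⁻⁸·(517)⁴/0.310 = 52270 W/m².
Flux falls as S = L/(4πd²), so d = √(L/(4πS)) = √(3.09×10²⁸/(4π·52270)).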